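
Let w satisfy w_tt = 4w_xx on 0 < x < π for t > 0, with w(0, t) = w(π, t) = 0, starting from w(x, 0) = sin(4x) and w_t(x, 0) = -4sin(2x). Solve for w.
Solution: Separating variables: w = Σ [A_n cos(ω_n t) + B_n sin(ω_n t)] sin(nx), ω_n = 2n. From ICs (B_n = velocity coefficient / ω_n): A_4=1, B_2=-1.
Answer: w(x, t) = -sin(4t)sin(2x) + sin(4x)cos(8t)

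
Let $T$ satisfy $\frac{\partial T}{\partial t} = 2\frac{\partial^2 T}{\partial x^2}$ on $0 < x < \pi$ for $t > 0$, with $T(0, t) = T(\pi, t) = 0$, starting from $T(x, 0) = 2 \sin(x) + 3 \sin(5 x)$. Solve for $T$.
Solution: Using separation of variables $T = X(x)G(t)$:
Eigenfunctions: $\sin(nx)$, $n = 1, 2, 3, \ldots$
General solution: $T(x, t) = \sum c_n \sin(nx) e^{-2n^2 t}$
Matching $T(x,0) = 2 \sin(x) + 3 \sin(5 x)$ term by term: $c_1=2, c_5=3$.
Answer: $T(x, t) = 2 e^{-2 t} \sin(x) + 3 e^{-50 t} \sin(5 x)$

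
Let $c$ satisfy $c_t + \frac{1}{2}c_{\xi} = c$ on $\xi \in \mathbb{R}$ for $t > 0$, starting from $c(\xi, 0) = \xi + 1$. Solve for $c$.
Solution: Substitute $c = e^{t}u$.
Then $c_t = e^{t}(u_t + u)$, $c_{\xi} = e^{t}u_{\xi}$; substituting and dividing by $e^{t}$, the lower-order terms cancel: $u_t + \frac{1}{2}u_{\xi} = 0$ (standard advection equation).
Data for $u$: $u(\xi,0) = c(\xi,0) = \xi + 1$.
By characteristics ($d\xi/dt = 1/2$), $u(\xi,t) = f(\xi - \frac{1}{2}t)$ with $f = u( \cdot , 0)$.
So $u(\xi,t) = -\frac{1}{2} t + \xi + 1$, and $c(\xi,t) = e^{t}u(\xi,t)$.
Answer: $c(\xi, t) = \xi e^{t} - \frac{1}{2} t e^{t} + e^{t}$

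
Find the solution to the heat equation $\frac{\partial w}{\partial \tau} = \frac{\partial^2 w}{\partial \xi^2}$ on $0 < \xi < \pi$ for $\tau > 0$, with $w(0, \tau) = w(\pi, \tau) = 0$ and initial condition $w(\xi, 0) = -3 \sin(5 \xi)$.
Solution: Separating variables: $w = \sum c_n e^{-n^2\tau} \sin(n\xi)$. From $w(\xi,0) = -3 \sin(5 \xi)$: $c_5=-3$.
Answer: $w(\xi, \tau) = -3 e^{-25 \tau} \sin(5 \xi)$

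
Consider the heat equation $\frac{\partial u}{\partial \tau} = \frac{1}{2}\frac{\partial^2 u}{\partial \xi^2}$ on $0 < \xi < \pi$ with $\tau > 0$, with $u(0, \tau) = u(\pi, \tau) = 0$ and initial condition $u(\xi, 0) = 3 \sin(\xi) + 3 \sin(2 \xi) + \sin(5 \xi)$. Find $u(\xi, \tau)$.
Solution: Using separation of variables $u = X(\xi)T(\tau)$:
Eigenfunctions: $\sin(n\xi)$, $n = 1, 2, 3, \ldots$
General solution: $u(\xi, \tau) = \sum c_n \sin(n\xi) e^{-n^2 \tau/2}$
Matching $u(\xi,0) = 3 \sin(\xi) + 3 \sin(2 \xi) + \sin(5 \xi)$ term by term: $c_1=3, c_2=3, c_5=1$.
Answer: $u(\xi, \tau) = 3 e^{-2 \tau} \sin(2 \xi) + 3 e^{-\tau/2} \sin(\xi) + e^{-25 \tau/2} \sin(5 \xi)$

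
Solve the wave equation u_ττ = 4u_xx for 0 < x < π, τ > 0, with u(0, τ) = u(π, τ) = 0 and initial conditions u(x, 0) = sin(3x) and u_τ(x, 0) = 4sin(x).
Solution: Using separation of variables u = X(x)T(τ):
Eigenfunctions: sin(nx), n = 1, 2, 3, ...
General solution: u(x, τ) = Σ [A_n cos(2n τ) + B_n sin(2n τ)] sin(nx)
From u(x,0) = sin(3x): A_3=1. From u_τ(x,0) = 4sin(x), using u_τ(x,0) = Σ ω_n B_n sin(nx) with ω_n = 2n: B_1 = 4/2 = 2.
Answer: u(x, τ) = 2sin(x)sin(2τ) + sin(3x)cos(6τ)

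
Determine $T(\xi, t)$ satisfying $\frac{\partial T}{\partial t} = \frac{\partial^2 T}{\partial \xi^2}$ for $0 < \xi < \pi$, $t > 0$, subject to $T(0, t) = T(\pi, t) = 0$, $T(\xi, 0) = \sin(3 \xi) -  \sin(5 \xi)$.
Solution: Separating variables: $T = \sum c_n e^{-n^2t} \sin(n\xi)$. From $T(\xi,0) = \sin(3 \xi) - \sin(5 \xi)$: $c_3=1, c_5=-1$.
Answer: $T(\xi, t) = e^{-9 t} \sin(3 \xi) -  e^{-25 t} \sin(5 \xi)$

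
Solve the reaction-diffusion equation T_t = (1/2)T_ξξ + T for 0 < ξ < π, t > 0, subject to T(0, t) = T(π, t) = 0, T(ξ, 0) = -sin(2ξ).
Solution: Substitute T = exp(t)u, i.e. u = exp(-t)T.
By the product rule, T_t = exp(t)(u_t + u), T_ξξ = exp(t)u_ξξ.
Substituting into the PDE and dividing by exp(t): u_t + u = (1/2)u_ξξ + u.
The lower-order terms cancel, leaving the standard heat equation u_t = (1/2)u_ξξ.
Initial data for u: u(ξ,0) = T(ξ,0) = -sin(2ξ). The boundary conditions carry over: u(0,t) = u(π,t) = 0.
Solve for u:
  Using separation of variables u = X(ξ)G(t):
  Eigenfunctions: sin(nξ), n = 1, 2, 3, ...
  General solution: u(ξ, t) = Σ c_n sin(nξ) exp(-n² t/2)
  Matching u(ξ,0) = -sin(2ξ) term by term: c_2=-1.
Hence u(ξ,t) = -exp(-2t)sin(2ξ).
Transform back: T(ξ,t) = exp(t)u(ξ,t).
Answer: T(ξ, t) = -exp(-t)sin(2ξ)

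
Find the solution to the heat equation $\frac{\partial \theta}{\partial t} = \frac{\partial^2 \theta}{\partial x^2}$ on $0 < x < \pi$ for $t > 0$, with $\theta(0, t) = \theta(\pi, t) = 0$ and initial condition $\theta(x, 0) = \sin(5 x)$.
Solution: Using separation of variables $\theta = X(x)G(t)$:
Eigenfunctions: $\sin(nx)$, $n = 1, 2, 3, \ldots$
General solution: $\theta(x, t) = \sum c_n \sin(nx) e^{-n^2 t}$
Matching $\theta(x,0) = \sin(5 x)$ term by term: $c_5=1$.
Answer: $\theta(x, t) = e^{-25 t} \sin(5 x)$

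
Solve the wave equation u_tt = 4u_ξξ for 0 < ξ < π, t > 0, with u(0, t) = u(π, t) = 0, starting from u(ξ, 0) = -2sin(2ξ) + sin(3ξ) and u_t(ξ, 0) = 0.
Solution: Separating variables: u = Σ [A_n cos(ω_n t) + B_n sin(ω_n t)] sin(nξ), ω_n = 2n. From ICs: A_2=-2, A_3=1.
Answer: u(ξ, t) = -2sin(2ξ)cos(4t) + sin(3ξ)cos(6t)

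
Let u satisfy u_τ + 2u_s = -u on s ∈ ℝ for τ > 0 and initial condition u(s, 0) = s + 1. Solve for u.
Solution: Substitute u = exp(-τ)w.
Then u_τ = exp(-τ)(w_τ - w), u_s = exp(-τ)w_s; substituting and dividing by exp(-τ), the lower-order terms cancel: w_τ + 2w_s = 0 (standard advection equation).
Data for w: w(s,0) = u(s,0) = s + 1.
By characteristics (ds/dτ = 2), w(s,τ) = f(s - 2τ) with f = w(·, 0).
So w(s,τ) = s - 2τ + 1, and u(s,τ) = exp(-τ)w(s,τ).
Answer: u(s, τ) = sexp(-τ) - 2τexp(-τ) + exp(-τ)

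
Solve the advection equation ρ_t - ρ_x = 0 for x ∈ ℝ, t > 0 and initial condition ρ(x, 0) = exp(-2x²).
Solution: By characteristics (dx/dt = -1), ρ(x,t) = f(x + t) with f = ρ(·, 0).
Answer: ρ(x, t) = exp(-2(t + x)²)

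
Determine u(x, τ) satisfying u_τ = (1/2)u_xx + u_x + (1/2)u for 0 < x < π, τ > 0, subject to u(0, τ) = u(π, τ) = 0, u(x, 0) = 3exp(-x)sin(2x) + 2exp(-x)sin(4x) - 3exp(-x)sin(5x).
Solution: Substitute u = exp(-x)w, i.e. w = exp(x)u.
By the product rule, u_x = exp(-x)(w_x - w), u_xx = exp(-x)(w_xx - 2w_x + w), u_τ = exp(-x)w_τ.
Substituting into the PDE and dividing by exp(-x): w_τ = (1/2)(w_xx - 2w_x + w) + (w_x - w) + (1/2)w.
The lower-order terms cancel, leaving the standard heat equation w_τ = (1/2)w_xx.
Initial data for w: w(x,0) = exp(x)u(x,0) = 3sin(2x) + 2sin(4x) - 3sin(5x). The boundary conditions carry over: w(0,τ) = w(π,τ) = 0.
Solve for w:
  Using separation of variables w = X(x)T(τ):
  Eigenfunctions: sin(nx), n = 1, 2, 3, ...
  General solution: w(x, τ) = Σ c_n sin(nx) exp(-n² τ/2)
  Matching w(x,0) = 3sin(2x) + 2sin(4x) - 3sin(5x) term by term: c_2=3, c_4=2, c_5=-3.
Hence w(x,τ) = 3exp(-2τ)sin(2x) + 2exp(-8τ)sin(4x) - 3exp(-25τ/2)sin(5x).
Transform back: u(x,τ) = exp(-x)w(x,τ).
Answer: u(x, τ) = 3exp(-x)exp(-2τ)sin(2x) + 2exp(-x)exp(-8τ)sin(4x) - 3exp(-x)exp(-25τ/2)sin(5x)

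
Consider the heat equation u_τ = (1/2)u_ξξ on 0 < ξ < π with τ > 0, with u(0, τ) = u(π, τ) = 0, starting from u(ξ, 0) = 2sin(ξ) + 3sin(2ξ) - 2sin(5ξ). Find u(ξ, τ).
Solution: Separating variables: u = Σ c_n exp(-n²τ/2) sin(nξ). From u(ξ,0) = 2sin(ξ) + 3sin(2ξ) - 2sin(5ξ): c_1=2, c_2=3, c_5=-2.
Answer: u(ξ, τ) = 3exp(-2τ)sin(2ξ) + 2exp(-τ/2)sin(ξ) - 2exp(-25τ/2)sin(5ξ)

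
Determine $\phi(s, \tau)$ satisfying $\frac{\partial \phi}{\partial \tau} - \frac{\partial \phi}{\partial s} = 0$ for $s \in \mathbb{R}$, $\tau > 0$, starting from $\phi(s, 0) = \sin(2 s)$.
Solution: By characteristics ($ds/d\tau = -1$), $\phi(s,\tau) = f(s + \tau)$ with $f = \phi( \cdot , 0)$.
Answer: $\phi(s, \tau) = \sin(2 \tau + 2 s)$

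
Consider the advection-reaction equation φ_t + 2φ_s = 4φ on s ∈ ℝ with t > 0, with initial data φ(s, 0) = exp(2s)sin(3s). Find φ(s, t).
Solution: Substitute φ = exp(2s)u.
Then φ_s = exp(2s)(u_s + 2u), φ_t = exp(2s)u_t; substituting and dividing by exp(2s), the lower-order terms cancel: u_t + 2u_s = 0 (standard advection equation).
Data for u: u(s,0) = exp(-2s)φ(s,0) = sin(3s).
By characteristics (ds/dt = 2), u(s,t) = f(s - 2t) with f = u(·, 0).
So u(s,t) = sin(3s - 6t), and φ(s,t) = exp(2s)u(s,t).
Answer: φ(s, t) = exp(2s)sin(3s - 6t)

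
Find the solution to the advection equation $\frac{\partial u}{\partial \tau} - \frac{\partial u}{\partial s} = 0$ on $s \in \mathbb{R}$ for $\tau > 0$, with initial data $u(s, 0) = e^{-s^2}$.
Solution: By characteristics ($ds/d\tau = -1$), $u(s,\tau) = f(s + \tau)$ with $f = u( \cdot , 0)$.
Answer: $u(s, \tau) = e^{-(\tau + s)^2}$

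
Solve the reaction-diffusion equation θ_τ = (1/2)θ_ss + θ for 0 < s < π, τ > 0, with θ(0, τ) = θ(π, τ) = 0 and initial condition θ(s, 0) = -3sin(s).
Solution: Substitute θ = exp(τ)u.
Then θ_τ = exp(τ)(u_τ + u), θ_ss = exp(τ)u_ss; substituting and dividing by exp(τ), the lower-order terms cancel: u_τ = (1/2)u_ss (standard heat equation).
Data for u: u(s,0) = θ(s,0) = -3sin(s). The boundary conditions carry over: u(0,τ) = u(π,τ) = 0.
Separating variables: u = Σ c_n exp(-n²τ/2) sin(ns). From u(s,0) = -3sin(s): c_1=-3.
So u(s,τ) = -3exp(-τ/2)sin(s), and θ(s,τ) = exp(τ)u(s,τ).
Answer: θ(s, τ) = -3exp(τ/2)sin(s)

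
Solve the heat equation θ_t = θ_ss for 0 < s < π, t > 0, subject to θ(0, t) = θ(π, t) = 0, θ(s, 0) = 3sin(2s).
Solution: Separating variables: θ = Σ c_n exp(-n²t) sin(ns). From θ(s,0) = 3sin(2s): c_2=3.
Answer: θ(s, t) = 3exp(-4t)sin(2s)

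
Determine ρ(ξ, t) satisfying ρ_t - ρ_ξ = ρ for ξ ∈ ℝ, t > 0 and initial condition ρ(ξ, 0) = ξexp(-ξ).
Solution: Substitute ρ = exp(-ξ)u.
Then ρ_ξ = exp(-ξ)(u_ξ - u), ρ_t = exp(-ξ)u_t; substituting and dividing by exp(-ξ), the lower-order terms cancel: u_t - u_ξ = 0 (standard advection equation).
Data for u: u(ξ,0) = exp(ξ)ρ(ξ,0) = ξ.
By characteristics (dξ/dt = -1), u(ξ,t) = f(ξ + t) with f = u(·, 0).
So u(ξ,t) = t + ξ, and ρ(ξ,t) = exp(-ξ)u(ξ,t).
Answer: ρ(ξ, t) = texp(-ξ) + ξexp(-ξ)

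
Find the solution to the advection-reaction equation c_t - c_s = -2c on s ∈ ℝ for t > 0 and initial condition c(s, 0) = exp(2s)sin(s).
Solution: Substitute c = exp(2s)u.
Then c_s = exp(2s)(u_s + 2u), c_t = exp(2s)u_t; substituting and dividing by exp(2s), the lower-order terms cancel: u_t - u_s = 0 (standard advection equation).
Data for u: u(s,0) = exp(-2s)c(s,0) = sin(s).
By characteristics (ds/dt = -1), u(s,t) = f(s + t) with f = u(·, 0).
So u(s,t) = sin(s + t), and c(s,t) = exp(2s)u(s,t).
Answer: c(s, t) = exp(2s)sin(s + t)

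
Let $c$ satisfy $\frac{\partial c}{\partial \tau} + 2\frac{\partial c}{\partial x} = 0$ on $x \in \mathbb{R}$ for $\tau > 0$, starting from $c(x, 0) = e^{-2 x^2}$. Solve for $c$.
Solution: By method of characteristics (waves move right with speed 2):
Along characteristics $x - 2\tau =$ const, $c$ is constant, so $c(x,\tau) = f(x - 2\tau)$ with $f = c( \cdot , 0)$.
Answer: $c(x, \tau) = e^{-2 (-2 \tau + x)^2}$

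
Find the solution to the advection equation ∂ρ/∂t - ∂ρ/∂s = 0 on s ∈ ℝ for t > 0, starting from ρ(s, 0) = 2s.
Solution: By method of characteristics (waves move left with speed 1):
Along characteristics s + t = const, ρ is constant, so ρ(s,t) = f(s + t) with f = ρ(·, 0).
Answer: ρ(s, t) = 2s + 2t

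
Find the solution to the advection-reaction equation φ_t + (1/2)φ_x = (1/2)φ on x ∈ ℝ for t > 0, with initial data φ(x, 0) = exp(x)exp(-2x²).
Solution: Substitute φ = exp(x)u.
Then φ_x = exp(x)(u_x + u), φ_t = exp(x)u_t; substituting and dividing by exp(x), the lower-order terms cancel: u_t + (1/2)u_x = 0 (standard advection equation).
Data for u: u(x,0) = exp(-x)φ(x,0) = exp(-2x²).
By characteristics (dx/dt = 1/2), u(x,t) = f(x - (1/2)t) with f = u(·, 0).
So u(x,t) = exp(-2(-t/2 + x)²), and φ(x,t) = exp(x)u(x,t).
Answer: φ(x, t) = exp(x)exp(-2(-t/2 + x)²)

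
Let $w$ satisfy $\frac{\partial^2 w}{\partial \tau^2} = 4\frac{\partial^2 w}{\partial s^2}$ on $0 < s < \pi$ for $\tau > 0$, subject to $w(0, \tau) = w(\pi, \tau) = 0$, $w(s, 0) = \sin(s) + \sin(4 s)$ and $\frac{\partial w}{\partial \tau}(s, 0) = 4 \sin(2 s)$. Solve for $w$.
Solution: Using separation of variables $w = X(s)T(\tau)$:
Eigenfunctions: $\sin(ns)$, $n = 1, 2, 3, \ldots$
General solution: $w(s, \tau) = \sum [A_n \cos(2n \tau) + B_n \sin(2n \tau)] \sin(ns)$
From $w(s,0) = \sin(s) + \sin(4 s)$: $A_1=1, A_4=1$. From $w_{\tau}(s,0) = 4 \sin(2 s)$, using $w_{\tau}(s,0) = \sum \omega_n B_n \sin(ns)$ with $\omega_n = 2n$: $B_2 = 4/4 = 1$.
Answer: $w(s, \tau) = \sin(4 \tau) \sin(2 s) + \sin(s) \cos(2 \tau) + \sin(4 s) \cos(8 \tau)$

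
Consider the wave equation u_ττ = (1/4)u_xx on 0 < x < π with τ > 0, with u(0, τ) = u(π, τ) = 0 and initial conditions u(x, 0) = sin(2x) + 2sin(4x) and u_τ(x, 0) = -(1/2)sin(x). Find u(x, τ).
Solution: Using separation of variables u = X(x)T(τ):
Eigenfunctions: sin(nx), n = 1, 2, 3, ...
General solution: u(x, τ) = Σ [A_n cos(n τ/2) + B_n sin(n τ/2)] sin(nx)
From u(x,0) = sin(2x) + 2sin(4x): A_2=1, A_4=2. From u_τ(x,0) = -(1/2)sin(x), using u_τ(x,0) = Σ ω_n B_n sin(nx) with ω_n = n/2: B_1 = (-1/2)/(1/2) = -1.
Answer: u(x, τ) = -sin(x)sin(τ/2) + sin(2x)cos(τ) + 2sin(4x)cos(2τ)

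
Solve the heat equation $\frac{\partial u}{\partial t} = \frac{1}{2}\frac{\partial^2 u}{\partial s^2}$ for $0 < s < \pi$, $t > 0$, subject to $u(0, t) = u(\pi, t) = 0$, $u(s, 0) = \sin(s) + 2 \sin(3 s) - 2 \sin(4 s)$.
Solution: Separating variables: $u = \sum c_n e^{-n^2t/2} \sin(ns)$. From $u(s,0) = \sin(s) + 2 \sin(3 s) - 2 \sin(4 s)$: $c_1=1, c_3=2, c_4=-2$.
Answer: $u(s, t) = -2 e^{-8 t} \sin(4 s) + e^{-t/2} \sin(s) + 2 e^{-9 t/2} \sin(3 s)$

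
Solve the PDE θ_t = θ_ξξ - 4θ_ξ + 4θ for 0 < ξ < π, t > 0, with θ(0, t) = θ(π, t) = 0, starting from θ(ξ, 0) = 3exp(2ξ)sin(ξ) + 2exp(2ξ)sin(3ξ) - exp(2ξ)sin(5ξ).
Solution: Substitute θ = exp(2ξ)u.
Then θ_ξ = exp(2ξ)(u_ξ + 2u), θ_ξξ = exp(2ξ)(u_ξξ + 4u_ξ + 4u), θ_t = exp(2ξ)u_t; substituting and dividing by exp(2ξ), the lower-order terms cancel: u_t = u_ξξ (standard heat equation).
Data for u: u(ξ,0) = exp(-2ξ)θ(ξ,0) = 3sin(ξ) + 2sin(3ξ) - sin(5ξ). The boundary conditions carry over: u(0,t) = u(π,t) = 0.
Separating variables: u = Σ c_n exp(-n²t) sin(nξ). From u(ξ,0) = 3sin(ξ) + 2sin(3ξ) - sin(5ξ): c_1=3, c_3=2, c_5=-1.
So u(ξ,t) = 3exp(-t)sin(ξ) + 2exp(-9t)sin(3ξ) - exp(-25t)sin(5ξ), and θ(ξ,t) = exp(2ξ)u(ξ,t).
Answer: θ(ξ, t) = 3exp(-t)exp(2ξ)sin(ξ) + 2exp(-9t)exp(2ξ)sin(3ξ) - exp(-25t)exp(2ξ)sin(5ξ)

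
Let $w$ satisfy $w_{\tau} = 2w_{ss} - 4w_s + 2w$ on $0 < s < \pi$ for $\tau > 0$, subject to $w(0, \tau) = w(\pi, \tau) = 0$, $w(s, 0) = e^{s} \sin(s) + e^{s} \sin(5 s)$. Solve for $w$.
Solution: Substitute $w = e^{s}u$, i.e. $u = e^{-s}w$.
By the product rule, $w_s = e^{s}(u_s + u)$, $w_{ss} = e^{s}(u_{ss} + 2u_s + u)$, $w_{\tau} = e^{s}u_{\tau}$.
Substituting into the PDE and dividing by $e^{s}$: $u_{\tau} = 2(u_{ss} + 2u_s + u) - 4(u_s + u) + 2u$.
The lower-order terms cancel, leaving the standard heat equation $u_{\tau} = 2u_{ss}$.
Initial data for $u$: $u(s,0) = e^{-s}w(s,0) = \sin(s) + \sin(5 s)$. The boundary conditions carry over: $u(0,\tau) = u(\pi,\tau) = 0$.
Solve for $u$:
  Using separation of variables $u = X(s)T(\tau)$:
  Eigenfunctions: $\sin(ns)$, $n = 1, 2, 3, \ldots$
  General solution: $u(s, \tau) = \sum c_n \sin(ns) e^{-2n^2 \tau}$
  Matching $u(s,0) = \sin(s) + \sin(5 s)$ term by term: $c_1=1, c_5=1$.
Hence $u(s,\tau) = e^{-2 \tau} \sin(s) + e^{-50 \tau} \sin(5 s)$.
Transform back: $w(s,\tau) = e^{s}u(s,\tau)$.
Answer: $w(s, \tau) = e^{-2 \tau} e^{s} \sin(s) + e^{-50 \tau} e^{s} \sin(5 s)$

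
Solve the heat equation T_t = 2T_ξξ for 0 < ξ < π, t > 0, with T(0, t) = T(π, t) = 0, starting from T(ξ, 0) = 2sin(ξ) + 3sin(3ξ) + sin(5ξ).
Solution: Using separation of variables T = X(ξ)G(t):
Eigenfunctions: sin(nξ), n = 1, 2, 3, ...
General solution: T(ξ, t) = Σ c_n sin(nξ) exp(-2n² t)
Matching T(ξ,0) = 2sin(ξ) + 3sin(3ξ) + sin(5ξ) term by term: c_1=2, c_3=3, c_5=1.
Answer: T(ξ, t) = 2exp(-2t)sin(ξ) + 3exp(-18t)sin(3ξ) + exp(-50t)sin(5ξ)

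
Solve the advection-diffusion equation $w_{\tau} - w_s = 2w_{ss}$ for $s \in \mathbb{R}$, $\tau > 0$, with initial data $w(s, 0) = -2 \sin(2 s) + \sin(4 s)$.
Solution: Change to a moving frame: let $\eta = s + \tau$, $\sigma = \tau$ and write $w(s,\tau) = u(\eta,\sigma)$.
By the chain rule $w_{\tau} = u_{\sigma} + u_{\eta}$, $w_s = u_{\eta}$, $w_{ss} = u_{\eta\eta}$.
Then $w_{\tau} - w_s = u_{\sigma}$: the advection term cancels and the PDE becomes the heat equation $u_{\sigma} = 2u_{\eta\eta}$ on $\eta \in \mathbb{R}$.
Initial data: $u(\eta,0) = w(\eta,0) = -2 \sin(2 \eta) + \sin(4 \eta)$.
On $\eta \in \mathbb{R}$ each mode satisfies $(\sin(n\eta))'' = -n^2 \sin(n\eta)$, so $e^{-2n^2\sigma} \sin(n\eta)$ solves the heat equation; by superposition $u(\eta,\sigma) = \sum c_n e^{-2n^2\sigma} \sin(n\eta)$.
Reading off the coefficients: $c_2=-2, c_4=1$, so $u(\eta,\sigma) = -2 e^{-8 \sigma} \sin(2 \eta) + e^{-32 \sigma} \sin(4 \eta)$.
Substituting back $\eta = s + \tau$, $\sigma = \tau$: $w(s,\tau) = u(s + \tau, \tau)$.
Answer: $w(s, \tau) = -2 e^{-8 \tau} \sin(2 \tau + 2 s) + e^{-32 \tau} \sin(4 \tau + 4 s)$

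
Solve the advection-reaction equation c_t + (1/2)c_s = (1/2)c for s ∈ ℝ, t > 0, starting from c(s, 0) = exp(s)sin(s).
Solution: Substitute c = exp(s)u, i.e. u = exp(-s)c.
By the product rule, c_s = exp(s)(u_s + u), c_t = exp(s)u_t.
Substituting into the PDE and dividing by exp(s): u_t + (1/2)(u_s + u) = (1/2)u.
The lower-order terms cancel, leaving the standard advection equation u_t + (1/2)u_s = 0.
Initial data for u: u(s,0) = exp(-s)c(s,0) = sin(s).
Solve for u:
  By method of characteristics (waves move right with speed 1/2):
  Along characteristics s - (1/2)t = const, u is constant, so u(s,t) = f(s - (1/2)t) with f = u(·, 0).
Hence u(s,t) = sin(s - t/2).
Transform back: c(s,t) = exp(s)u(s,t).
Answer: c(s, t) = exp(s)sin(s - t/2)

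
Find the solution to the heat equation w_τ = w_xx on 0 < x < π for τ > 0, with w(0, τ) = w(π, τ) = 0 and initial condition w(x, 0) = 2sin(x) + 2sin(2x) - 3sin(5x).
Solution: Using separation of variables w = X(x)T(τ):
Eigenfunctions: sin(nx), n = 1, 2, 3, ...
General solution: w(x, τ) = Σ c_n sin(nx) exp(-n² τ)
Matching w(x,0) = 2sin(x) + 2sin(2x) - 3sin(5x) term by term: c_1=2, c_2=2, c_5=-3.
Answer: w(x, τ) = 2exp(-τ)sin(x) + 2exp(-4τ)sin(2x) - 3exp(-25τ)sin(5x)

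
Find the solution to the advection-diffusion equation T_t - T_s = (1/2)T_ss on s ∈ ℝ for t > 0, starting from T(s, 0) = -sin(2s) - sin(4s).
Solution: Change to a moving frame: let η = s + t, σ = t and write T(s,t) = u(η,σ).
By the chain rule T_t = u_σ + u_η, T_s = u_η, T_ss = u_ηη.
Then T_t - T_s = u_σ: the advection term cancels and the PDE becomes the heat equation u_σ = (1/2)u_ηη on η ∈ ℝ.
Initial data: u(η,0) = T(η,0) = -sin(2η) - sin(4η).
On η ∈ ℝ each mode satisfies (sin(nη))″ = -n² sin(nη), so exp(-n²σ/2) sin(nη) solves the heat equation; by superposition u(η,σ) = Σ c_n exp(-n²σ/2) sin(nη).
Reading off the coefficients: c_2=-1, c_4=-1, so u(η,σ) = -exp(-2σ)sin(2η) - exp(-8σ)sin(4η).
Substituting back η = s + t, σ = t: T(s,t) = u(s + t, t).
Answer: T(s, t) = -exp(-2t)sin(2s + 2t) - exp(-8t)sin(4s + 4t)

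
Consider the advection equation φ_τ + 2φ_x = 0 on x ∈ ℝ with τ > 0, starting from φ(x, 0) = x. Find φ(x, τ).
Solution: By method of characteristics (waves move right with speed 2):
Along characteristics x - 2τ = const, φ is constant, so φ(x,τ) = f(x - 2τ) with f = φ(·, 0).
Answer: φ(x, τ) = x - 2τ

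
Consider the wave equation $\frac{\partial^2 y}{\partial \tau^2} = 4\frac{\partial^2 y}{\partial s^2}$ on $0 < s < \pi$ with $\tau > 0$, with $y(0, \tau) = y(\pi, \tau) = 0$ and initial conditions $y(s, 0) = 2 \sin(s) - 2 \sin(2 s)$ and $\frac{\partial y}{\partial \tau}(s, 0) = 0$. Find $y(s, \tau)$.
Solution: Separating variables: $y = \sum [A_n \cos(\omega_n \tau) + B_n \sin(\omega_n \tau)] \sin(ns)$, $\omega_n = 2n$. From ICs: $A_1=2, A_2=-2$.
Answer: $y(s, \tau) = 2 \sin(s) \cos(2 \tau) - 2 \sin(2 s) \cos(4 \tau)$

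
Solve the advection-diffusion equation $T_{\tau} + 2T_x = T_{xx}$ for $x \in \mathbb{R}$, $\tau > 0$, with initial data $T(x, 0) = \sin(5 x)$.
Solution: Moving frame: $\eta = x - 2\tau$, $\sigma = \tau$, $T = u(\eta,\sigma)$, so $T_{\tau} = u_{\sigma} - 2u_{\eta}$ and $T_{xx} = u_{\eta\eta}$.
Hence $T_{\tau} + 2T_x = u_{\sigma}$ and the PDE becomes the heat equation $u_{\sigma} = u_{\eta\eta}$ on $\eta \in \mathbb{R}$.
Initial data: $u(\eta,0) = T(\eta,0) = \sin(5 \eta)$. Each mode $\sin(n\eta)$ decays as $e^{-n^2\sigma}$ on $\mathbb{R}$, so $u(\eta,\sigma) = \sum c_n e^{-n^2\sigma} \sin(n\eta)$ with $c_5=1$: $u(\eta,\sigma) = e^{-25 \sigma} \sin(5 \eta)$.
Substituting back: $T(x,\tau) = u(x - 2\tau, \tau)$.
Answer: $T(x, \tau) = - e^{-25 \tau} \sin(10 \tau - 5 x)$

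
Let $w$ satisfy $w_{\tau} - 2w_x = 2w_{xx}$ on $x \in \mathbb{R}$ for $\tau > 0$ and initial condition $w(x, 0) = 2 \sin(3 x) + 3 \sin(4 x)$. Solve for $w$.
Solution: Change to a moving frame: let $\eta = x + 2\tau$, $\sigma = \tau$ and write $w(x,\tau) = u(\eta,\sigma)$.
By the chain rule $w_{\tau} = u_{\sigma} + 2u_{\eta}$, $w_x = u_{\eta}$, $w_{xx} = u_{\eta\eta}$.
Then $w_{\tau} - 2w_x = u_{\sigma}$: the advection term cancels and the PDE becomes the heat equation $u_{\sigma} = 2u_{\eta\eta}$ on $\eta \in \mathbb{R}$.
Initial data: $u(\eta,0) = w(\eta,0) = 2 \sin(3 \eta) + 3 \sin(4 \eta)$.
On $\eta \in \mathbb{R}$ each mode satisfies $(\sin(n\eta))'' = -n^2 \sin(n\eta)$, so $e^{-2n^2\sigma} \sin(n\eta)$ solves the heat equation; by superposition $u(\eta,\sigma) = \sum c_n e^{-2n^2\sigma} \sin(n\eta)$.
Reading off the coefficients: $c_3=2, c_4=3$, so $u(\eta,\sigma) = 2 e^{-18 \sigma} \sin(3 \eta) + 3 e^{-32 \sigma} \sin(4 \eta)$.
Substituting back $\eta = x + 2\tau$, $\sigma = \tau$: $w(x,\tau) = u(x + 2\tau, \tau)$.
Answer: $w(x, \tau) = 2 e^{-18 \tau} \sin(6 \tau + 3 x) + 3 e^{-32 \tau} \sin(8 \tau + 4 x)$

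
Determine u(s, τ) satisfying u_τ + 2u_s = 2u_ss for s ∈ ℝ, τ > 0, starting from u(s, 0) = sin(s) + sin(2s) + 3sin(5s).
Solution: Change to a moving frame: let η = s - 2τ, σ = τ and write u(s,τ) = w(η,σ).
By the chain rule u_τ = w_σ - 2w_η, u_s = w_η, u_ss = w_ηη.
Then u_τ + 2u_s = w_σ: the advection term cancels and the PDE becomes the heat equation w_σ = 2w_ηη on η ∈ ℝ.
Initial data: w(η,0) = u(η,0) = sin(η) + sin(2η) + 3sin(5η).
On η ∈ ℝ each mode satisfies (sin(nη))″ = -n² sin(nη), so exp(-2n²σ) sin(nη) solves the heat equation; by superposition w(η,σ) = Σ c_n exp(-2n²σ) sin(nη).
Reading off the coefficients: c_1=1, c_2=1, c_5=3, so w(η,σ) = exp(-2σ)sin(η) + exp(-8σ)sin(2η) + 3exp(-50σ)sin(5η).
Substituting back η = s - 2τ, σ = τ: u(s,τ) = w(s - 2τ, τ).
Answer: u(s, τ) = exp(-2τ)sin(s - 2τ) + exp(-8τ)sin(2s - 4τ) + 3exp(-50τ)sin(5s - 10τ)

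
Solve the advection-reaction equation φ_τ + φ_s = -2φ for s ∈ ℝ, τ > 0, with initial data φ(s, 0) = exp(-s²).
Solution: Substitute φ = exp(-2τ)u, i.e. u = exp(2τ)φ.
By the product rule, φ_τ = exp(-2τ)(u_τ - 2u), φ_s = exp(-2τ)u_s.
Substituting into the PDE and dividing by exp(-2τ): u_τ - 2u + u_s = -2u.
The lower-order terms cancel, leaving the standard advection equation u_τ + u_s = 0.
Initial data for u: u(s,0) = φ(s,0) = exp(-s²).
Solve for u:
  By method of characteristics (waves move right with speed 1):
  Along characteristics s - τ = const, u is constant, so u(s,τ) = f(s - τ) with f = u(·, 0).
Hence u(s,τ) = exp(-(s - τ)²).
Transform back: φ(s,τ) = exp(-2τ)u(s,τ).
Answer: φ(s, τ) = exp(-2τ)exp(-(s - τ)²)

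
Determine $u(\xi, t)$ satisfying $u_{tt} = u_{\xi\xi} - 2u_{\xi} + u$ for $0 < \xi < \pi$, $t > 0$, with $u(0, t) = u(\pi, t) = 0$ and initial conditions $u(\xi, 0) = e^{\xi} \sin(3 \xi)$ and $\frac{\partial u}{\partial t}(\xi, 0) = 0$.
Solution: Substitute $u = e^{\xi}w$, i.e. $w = e^{-\xi}u$.
By the product rule, $u_{\xi} = e^{\xi}(w_{\xi} + w)$, $u_{\xi\xi} = e^{\xi}(w_{\xi\xi} + 2w_{\xi} + w)$, $u_{tt} = e^{\xi}w_{tt}$.
Substituting into the PDE and dividing by $e^{\xi}$: $w_{tt} = (w_{\xi\xi} + 2w_{\xi} + w) - 2(w_{\xi} + w) + w$.
The lower-order terms cancel, leaving the standard wave equation $w_{tt} = w_{\xi\xi}$.
Initial data for $w$: $w(\xi,0) = e^{-\xi}u(\xi,0) = \sin(3 \xi)$; $w_t(\xi,0) = e^{-\xi}u_t(\xi,0) = 0$. The boundary conditions carry over: $w(0,t) = w(\pi,t) = 0$.
Solve for $w$:
  Using separation of variables $w = X(\xi)T(t)$:
  Eigenfunctions: $\sin(n\xi)$, $n = 1, 2, 3, \ldots$
  General solution: $w(\xi, t) = \sum [A_n \cos(n t) + B_n \sin(n t)] \sin(n\xi)$
  From $w(\xi,0) = \sin(3 \xi)$: $A_3=1$. From $w_t(\xi,0) = 0$: all $B_n = 0$.
Hence $w(\xi,t) = \sin(3 \xi) \cos(3 t)$.
Transform back: $u(\xi,t) = e^{\xi}w(\xi,t)$.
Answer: $u(\xi, t) = e^{\xi} \sin(3 \xi) \cos(3 t)$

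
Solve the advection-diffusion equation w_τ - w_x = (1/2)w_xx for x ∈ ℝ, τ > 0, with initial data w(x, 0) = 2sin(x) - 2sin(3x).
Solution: Moving frame: η = x + τ, σ = τ, w = u(η,σ), so w_τ = u_σ + u_η and w_xx = u_ηη.
Hence w_τ - w_x = u_σ and the PDE becomes the heat equation u_σ = (1/2)u_ηη on η ∈ ℝ.
Initial data: u(η,0) = w(η,0) = 2sin(η) - 2sin(3η). Each mode sin(nη) decays as exp(-n²σ/2) on ℝ, so u(η,σ) = Σ c_n exp(-n²σ/2) sin(nη) with c_1=2, c_3=-2: u(η,σ) = 2exp(-σ/2)sin(η) - 2exp(-9σ/2)sin(3η).
Substituting back: w(x,τ) = u(x + τ, τ).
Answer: w(x, τ) = 2exp(-τ/2)sin(x + τ) - 2exp(-9τ/2)sin(3x + 3τ)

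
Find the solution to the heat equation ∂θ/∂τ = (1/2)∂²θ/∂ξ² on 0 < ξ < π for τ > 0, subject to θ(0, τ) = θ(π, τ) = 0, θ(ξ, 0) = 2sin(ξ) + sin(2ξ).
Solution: Using separation of variables θ = X(ξ)G(τ):
Eigenfunctions: sin(nξ), n = 1, 2, 3, ...
General solution: θ(ξ, τ) = Σ c_n sin(nξ) exp(-n² τ/2)
Matching θ(ξ,0) = 2sin(ξ) + sin(2ξ) term by term: c_1=2, c_2=1.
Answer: θ(ξ, τ) = exp(-2τ)sin(2ξ) + 2exp(-τ/2)sin(ξ)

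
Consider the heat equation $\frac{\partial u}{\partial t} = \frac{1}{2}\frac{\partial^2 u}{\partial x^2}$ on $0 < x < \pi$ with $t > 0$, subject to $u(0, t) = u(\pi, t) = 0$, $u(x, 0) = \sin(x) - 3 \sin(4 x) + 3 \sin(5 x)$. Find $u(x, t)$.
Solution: Using separation of variables $u = X(x)T(t)$:
Eigenfunctions: $\sin(nx)$, $n = 1, 2, 3, \ldots$
General solution: $u(x, t) = \sum c_n \sin(nx) e^{-n^2 t/2}$
Matching $u(x,0) = \sin(x) - 3 \sin(4 x) + 3 \sin(5 x)$ term by term: $c_1=1, c_4=-3, c_5=3$.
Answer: $u(x, t) = -3 e^{-8 t} \sin(4 x) + e^{-t/2} \sin(x) + 3 e^{-25 t/2} \sin(5 x)$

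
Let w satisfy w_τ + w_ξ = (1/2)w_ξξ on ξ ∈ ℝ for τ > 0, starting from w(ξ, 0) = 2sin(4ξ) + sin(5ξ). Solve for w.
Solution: Change to a moving frame: let η = ξ - τ, σ = τ and write w(ξ,τ) = u(η,σ).
By the chain rule w_τ = u_σ - u_η, w_ξ = u_η, w_ξξ = u_ηη.
Then w_τ + w_ξ = u_σ: the advection term cancels and the PDE becomes the heat equation u_σ = (1/2)u_ηη on η ∈ ℝ.
Initial data: u(η,0) = w(η,0) = 2sin(4η) + sin(5η).
On η ∈ ℝ each mode satisfies (sin(nη))″ = -n² sin(nη), so exp(-n²σ/2) sin(nη) solves the heat equation; by superposition u(η,σ) = Σ c_n exp(-n²σ/2) sin(nη).
Reading off the coefficients: c_4=2, c_5=1, so u(η,σ) = 2exp(-8σ)sin(4η) + exp(-25σ/2)sin(5η).
Substituting back η = ξ - τ, σ = τ: w(ξ,τ) = u(ξ - τ, τ).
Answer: w(ξ, τ) = 2exp(-8τ)sin(4ξ - 4τ) + exp(-25τ/2)sin(5ξ - 5τ)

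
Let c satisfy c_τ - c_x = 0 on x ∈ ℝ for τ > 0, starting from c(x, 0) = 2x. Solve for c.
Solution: By method of characteristics (waves move left with speed 1):
Along characteristics x + τ = const, c is constant, so c(x,τ) = f(x + τ) with f = c(·, 0).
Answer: c(x, τ) = 2x + 2τ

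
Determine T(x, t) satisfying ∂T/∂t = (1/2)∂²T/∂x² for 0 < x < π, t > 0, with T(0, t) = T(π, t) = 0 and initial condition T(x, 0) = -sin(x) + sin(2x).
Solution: Separating variables: T = Σ c_n exp(-n²t/2) sin(nx). From T(x,0) = -sin(x) + sin(2x): c_1=-1, c_2=1.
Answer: T(x, t) = exp(-2t)sin(2x) - exp(-t/2)sin(x)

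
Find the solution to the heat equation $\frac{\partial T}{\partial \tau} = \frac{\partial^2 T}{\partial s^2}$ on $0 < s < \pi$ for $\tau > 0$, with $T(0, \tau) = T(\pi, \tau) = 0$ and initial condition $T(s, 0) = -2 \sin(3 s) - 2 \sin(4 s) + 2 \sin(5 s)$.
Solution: Using separation of variables $T = X(s)G(\tau)$:
Eigenfunctions: $\sin(ns)$, $n = 1, 2, 3, \ldots$
General solution: $T(s, \tau) = \sum c_n \sin(ns) e^{-n^2 \tau}$
Matching $T(s,0) = -2 \sin(3 s) - 2 \sin(4 s) + 2 \sin(5 s)$ term by term: $c_3=-2, c_4=-2, c_5=2$.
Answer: $T(s, \tau) = -2 e^{-9 \tau} \sin(3 s) - 2 e^{-16 \tau} \sin(4 s) + 2 e^{-25 \tau} \sin(5 s)$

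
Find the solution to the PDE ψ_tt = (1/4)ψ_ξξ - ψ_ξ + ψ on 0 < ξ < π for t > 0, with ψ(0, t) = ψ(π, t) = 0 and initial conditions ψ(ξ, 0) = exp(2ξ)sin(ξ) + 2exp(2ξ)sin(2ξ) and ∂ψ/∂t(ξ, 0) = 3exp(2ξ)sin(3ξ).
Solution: Substitute ψ = exp(2ξ)u, i.e. u = exp(-2ξ)ψ.
By the product rule, ψ_ξ = exp(2ξ)(u_ξ + 2u), ψ_ξξ = exp(2ξ)(u_ξξ + 4u_ξ + 4u), ψ_tt = exp(2ξ)u_tt.
Substituting into the PDE and dividing by exp(2ξ): u_tt = (1/4)(u_ξξ + 4u_ξ + 4u) - (u_ξ + 2u) + u.
The lower-order terms cancel, leaving the standard wave equation u_tt = (1/4)u_ξξ.
Initial data for u: u(ξ,0) = exp(-2ξ)ψ(ξ,0) = sin(ξ) + 2sin(2ξ); u_t(ξ,0) = exp(-2ξ)ψ_t(ξ,0) = 3sin(3ξ). The boundary conditions carry over: u(0,t) = u(π,t) = 0.
Solve for u:
  Using separation of variables u = X(ξ)T(t):
  Eigenfunctions: sin(nξ), n = 1, 2, 3, ...
  General solution: u(ξ, t) = Σ [A_n cos(n t/2) + B_n sin(n t/2)] sin(nξ)
  From u(ξ,0) = sin(ξ) + 2sin(2ξ): A_1=1, A_2=2. From u_t(ξ,0) = 3sin(3ξ), using u_t(ξ,0) = Σ ω_n B_n sin(nξ) with ω_n = n/2: B_3 = 3/(3/2) = 2.
Hence u(ξ,t) = 2sin(3t/2)sin(3ξ) + sin(ξ)cos(t/2) + 2sin(2ξ)cos(t).
Transform back: ψ(ξ,t) = exp(2ξ)u(ξ,t).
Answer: ψ(ξ, t) = 2exp(2ξ)sin(3t/2)sin(3ξ) + exp(2ξ)sin(ξ)cos(t/2) + 2exp(2ξ)sin(2ξ)cos(t)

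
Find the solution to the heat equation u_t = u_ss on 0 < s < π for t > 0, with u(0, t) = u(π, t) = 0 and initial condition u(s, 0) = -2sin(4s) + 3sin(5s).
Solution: Using separation of variables u = X(s)T(t):
Eigenfunctions: sin(ns), n = 1, 2, 3, ...
General solution: u(s, t) = Σ c_n sin(ns) exp(-n² t)
Matching u(s,0) = -2sin(4s) + 3sin(5s) term by term: c_4=-2, c_5=3.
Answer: u(s, t) = -2exp(-16t)sin(4s) + 3exp(-25t)sin(5s)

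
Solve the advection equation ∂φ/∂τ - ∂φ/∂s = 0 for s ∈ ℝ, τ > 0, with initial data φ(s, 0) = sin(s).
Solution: By method of characteristics (waves move left with speed 1):
Along characteristics s + τ = const, φ is constant, so φ(s,τ) = f(s + τ) with f = φ(·, 0).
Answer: φ(s, τ) = sin(s + τ)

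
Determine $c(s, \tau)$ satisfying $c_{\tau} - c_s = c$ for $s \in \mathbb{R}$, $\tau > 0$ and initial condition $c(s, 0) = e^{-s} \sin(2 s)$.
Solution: Substitute $c = e^{-s}u$.
Then $c_s = e^{-s}(u_s - u)$, $c_{\tau} = e^{-s}u_{\tau}$; substituting and dividing by $e^{-s}$, the lower-order terms cancel: $u_{\tau} - u_s = 0$ (standard advection equation).
Data for $u$: $u(s,0) = e^{s}c(s,0) = \sin(2 s)$.
By characteristics ($ds/d\tau = -1$), $u(s,\tau) = f(s + \tau)$ with $f = u( \cdot , 0)$.
So $u(s,\tau) = \sin(2 s + 2 \tau)$, and $c(s,\tau) = e^{-s}u(s,\tau)$.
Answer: $c(s, \tau) = e^{-s} \sin(2 \tau + 2 s)$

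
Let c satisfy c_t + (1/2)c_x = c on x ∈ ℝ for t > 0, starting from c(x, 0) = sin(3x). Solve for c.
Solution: Substitute c = exp(t)u, i.e. u = exp(-t)c.
By the product rule, c_t = exp(t)(u_t + u), c_x = exp(t)u_x.
Substituting into the PDE and dividing by exp(t): u_t + u + (1/2)u_x = u.
The lower-order terms cancel, leaving the standard advection equation u_t + (1/2)u_x = 0.
Initial data for u: u(x,0) = c(x,0) = sin(3x).
Solve for u:
  By method of characteristics (waves move right with speed 1/2):
  Along characteristics x - (1/2)t = const, u is constant, so u(x,t) = f(x - (1/2)t) with f = u(·, 0).
Hence u(x,t) = -sin(3t/2 - 3x).
Transform back: c(x,t) = exp(t)u(x,t).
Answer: c(x, t) = -exp(t)sin(3t/2 - 3x)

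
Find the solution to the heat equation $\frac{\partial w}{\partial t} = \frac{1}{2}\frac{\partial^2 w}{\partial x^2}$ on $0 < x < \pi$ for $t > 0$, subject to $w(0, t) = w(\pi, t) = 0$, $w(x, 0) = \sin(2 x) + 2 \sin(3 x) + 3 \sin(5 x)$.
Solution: Using separation of variables $w = X(x)T(t)$:
Eigenfunctions: $\sin(nx)$, $n = 1, 2, 3, \ldots$
General solution: $w(x, t) = \sum c_n \sin(nx) e^{-n^2 t/2}$
Matching $w(x,0) = \sin(2 x) + 2 \sin(3 x) + 3 \sin(5 x)$ term by term: $c_2=1, c_3=2, c_5=3$.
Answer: $w(x, t) = e^{-2 t} \sin(2 x) + 2 e^{-9 t/2} \sin(3 x) + 3 e^{-25 t/2} \sin(5 x)$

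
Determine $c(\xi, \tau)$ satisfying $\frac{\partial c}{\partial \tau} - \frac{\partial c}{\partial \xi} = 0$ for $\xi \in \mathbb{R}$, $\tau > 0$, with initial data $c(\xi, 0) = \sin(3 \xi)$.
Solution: By method of characteristics (waves move left with speed 1):
Along characteristics $\xi + \tau =$ const, $c$ is constant, so $c(\xi,\tau) = f(\xi + \tau)$ with $f = c( \cdot , 0)$.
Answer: $c(\xi, \tau) = \sin(3 \tau + 3 \xi)$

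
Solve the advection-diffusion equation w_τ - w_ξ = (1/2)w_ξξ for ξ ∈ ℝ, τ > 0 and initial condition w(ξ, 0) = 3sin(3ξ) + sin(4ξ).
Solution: Change to a moving frame: let η = ξ + τ, σ = τ and write w(ξ,τ) = u(η,σ).
By the chain rule w_τ = u_σ + u_η, w_ξ = u_η, w_ξξ = u_ηη.
Then w_τ - w_ξ = u_σ: the advection term cancels and the PDE becomes the heat equation u_σ = (1/2)u_ηη on η ∈ ℝ.
Initial data: u(η,0) = w(η,0) = 3sin(3η) + sin(4η).
On η ∈ ℝ each mode satisfies (sin(nη))″ = -n² sin(nη), so exp(-n²σ/2) sin(nη) solves the heat equation; by superposition u(η,σ) = Σ c_n exp(-n²σ/2) sin(nη).
Reading off the coefficients: c_3=3, c_4=1, so u(η,σ) = exp(-8σ)sin(4η) + 3exp(-9σ/2)sin(3η).
Substituting back η = ξ + τ, σ = τ: w(ξ,τ) = u(ξ + τ, τ).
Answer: w(ξ, τ) = exp(-8τ)sin(4ξ + 4τ) + 3exp(-9τ/2)sin(3ξ + 3τ)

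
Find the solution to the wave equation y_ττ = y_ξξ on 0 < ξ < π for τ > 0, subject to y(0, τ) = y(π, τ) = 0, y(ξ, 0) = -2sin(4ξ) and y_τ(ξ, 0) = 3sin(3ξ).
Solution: Separating variables: y = Σ [A_n cos(ω_n τ) + B_n sin(ω_n τ)] sin(nξ), ω_n = n. From ICs (B_n = velocity coefficient / ω_n): A_4=-2, B_3=1.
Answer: y(ξ, τ) = sin(3ξ)sin(3τ) - 2sin(4ξ)cos(4τ)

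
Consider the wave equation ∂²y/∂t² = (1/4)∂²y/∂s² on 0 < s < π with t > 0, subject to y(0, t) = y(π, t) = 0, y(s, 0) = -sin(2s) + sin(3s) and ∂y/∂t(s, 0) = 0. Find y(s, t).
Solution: Using separation of variables y = X(s)T(t):
Eigenfunctions: sin(ns), n = 1, 2, 3, ...
General solution: y(s, t) = Σ [A_n cos(n t/2) + B_n sin(n t/2)] sin(ns)
From y(s,0) = -sin(2s) + sin(3s): A_2=-1, A_3=1. From y_t(s,0) = 0: all B_n = 0.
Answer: y(s, t) = -sin(2s)cos(t) + sin(3s)cos(3t/2)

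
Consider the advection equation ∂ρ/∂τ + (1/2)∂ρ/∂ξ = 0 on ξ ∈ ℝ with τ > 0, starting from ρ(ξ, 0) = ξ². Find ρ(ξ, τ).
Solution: By characteristics (dξ/dτ = 1/2), ρ(ξ,τ) = f(ξ - (1/2)τ) with f = ρ(·, 0).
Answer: ρ(ξ, τ) = ξ² - ξτ + (1/4)τ²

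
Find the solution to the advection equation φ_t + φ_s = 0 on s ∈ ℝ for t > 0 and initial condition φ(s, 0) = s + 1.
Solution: By method of characteristics (waves move right with speed 1):
Along characteristics s - t = const, φ is constant, so φ(s,t) = f(s - t) with f = φ(·, 0).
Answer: φ(s, t) = s - t + 1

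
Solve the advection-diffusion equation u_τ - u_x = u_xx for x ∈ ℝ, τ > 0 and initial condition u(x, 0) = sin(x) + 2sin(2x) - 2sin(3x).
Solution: Change to a moving frame: let η = x + τ, σ = τ and write u(x,τ) = w(η,σ).
By the chain rule u_τ = w_σ + w_η, u_x = w_η, u_xx = w_ηη.
Then u_τ - u_x = w_σ: the advection term cancels and the PDE becomes the heat equation w_σ = w_ηη on η ∈ ℝ.
Initial data: w(η,0) = u(η,0) = sin(η) + 2sin(2η) - 2sin(3η).
On η ∈ ℝ each mode satisfies (sin(nη))″ = -n² sin(nη), so exp(-n²σ) sin(nη) solves the heat equation; by superposition w(η,σ) = Σ c_n exp(-n²σ) sin(nη).
Reading off the coefficients: c_1=1, c_2=2, c_3=-2, so w(η,σ) = exp(-σ)sin(η) + 2exp(-4σ)sin(2η) - 2exp(-9σ)sin(3η).
Substituting back η = x + τ, σ = τ: u(x,τ) = w(x + τ, τ).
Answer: u(x, τ) = exp(-τ)sin(x + τ) + 2exp(-4τ)sin(2x + 2τ) - 2exp(-9τ)sin(3x + 3τ)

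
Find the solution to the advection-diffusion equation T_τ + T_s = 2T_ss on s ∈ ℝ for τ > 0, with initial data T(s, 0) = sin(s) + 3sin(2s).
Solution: Change to a moving frame: let η = s - τ, σ = τ and write T(s,τ) = u(η,σ).
By the chain rule T_τ = u_σ - u_η, T_s = u_η, T_ss = u_ηη.
Then T_τ + T_s = u_σ: the advection term cancels and the PDE becomes the heat equation u_σ = 2u_ηη on η ∈ ℝ.
Initial data: u(η,0) = T(η,0) = sin(η) + 3sin(2η).
On η ∈ ℝ each mode satisfies (sin(nη))″ = -n² sin(nη), so exp(-2n²σ) sin(nη) solves the heat equation; by superposition u(η,σ) = Σ c_n exp(-2n²σ) sin(nη).
Reading off the coefficients: c_1=1, c_2=3, so u(η,σ) = exp(-2σ)sin(η) + 3exp(-8σ)sin(2η).
Substituting back η = s - τ, σ = τ: T(s,τ) = u(s - τ, τ).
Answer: T(s, τ) = exp(-2τ)sin(s - τ) + 3exp(-8τ)sin(2s - 2τ)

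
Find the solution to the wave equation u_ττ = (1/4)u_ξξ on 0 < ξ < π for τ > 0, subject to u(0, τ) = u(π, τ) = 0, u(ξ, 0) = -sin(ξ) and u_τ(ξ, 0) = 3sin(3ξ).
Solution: Using separation of variables u = X(ξ)T(τ):
Eigenfunctions: sin(nξ), n = 1, 2, 3, ...
General solution: u(ξ, τ) = Σ [A_n cos(n τ/2) + B_n sin(n τ/2)] sin(nξ)
From u(ξ,0) = -sin(ξ): A_1=-1. From u_τ(ξ,0) = 3sin(3ξ), using u_τ(ξ,0) = Σ ω_n B_n sin(nξ) with ω_n = n/2: B_3 = 3/(3/2) = 2.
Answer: u(ξ, τ) = -sin(ξ)cos(τ/2) + 2sin(3ξ)sin(3τ/2)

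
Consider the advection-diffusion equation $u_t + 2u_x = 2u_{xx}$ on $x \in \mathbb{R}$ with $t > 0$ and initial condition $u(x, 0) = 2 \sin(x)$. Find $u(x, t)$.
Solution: Moving frame: $\eta = x - 2t$, $\sigma = t$, $u = w(\eta,\sigma)$, so $u_t = w_{\sigma} - 2w_{\eta}$ and $u_{xx} = w_{\eta\eta}$.
Hence $u_t + 2u_x = w_{\sigma}$ and the PDE becomes the heat equation $w_{\sigma} = 2w_{\eta\eta}$ on $\eta \in \mathbb{R}$.
Initial data: $w(\eta,0) = u(\eta,0) = 2 \sin(\eta)$. Each mode $\sin(n\eta)$ decays as $e^{-2n^2\sigma}$ on $\mathbb{R}$, so $w(\eta,\sigma) = \sum c_n e^{-2n^2\sigma} \sin(n\eta)$ with $c_1=2$: $w(\eta,\sigma) = 2 e^{-2 \sigma} \sin(\eta)$.
Substituting back: $u(x,t) = w(x - 2t, t)$.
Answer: $u(x, t) = -2 e^{-2 t} \sin(2 t - x)$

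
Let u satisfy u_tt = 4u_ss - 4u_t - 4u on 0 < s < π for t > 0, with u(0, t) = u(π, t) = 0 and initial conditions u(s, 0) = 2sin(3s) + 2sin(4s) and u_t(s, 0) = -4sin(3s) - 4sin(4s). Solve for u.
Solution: Substitute u = exp(-2t)w, i.e. w = exp(2t)u.
By the product rule, u_t = exp(-2t)(w_t - 2w), u_tt = exp(-2t)(w_tt - 4w_t + 4w), u_ss = exp(-2t)w_ss.
Substituting into the PDE and dividing by exp(-2t): w_tt - 4w_t + 4w = 4w_ss - 4(w_t - 2w) - 4w.
The lower-order terms cancel, leaving the standard wave equation w_tt = 4w_ss.
Initial data for w: w(s,0) = u(s,0) = 2sin(3s) + 2sin(4s); w_t(s,0) = u_t(s,0) + 2u(s,0) = 0. The boundary conditions carry over: w(0,t) = w(π,t) = 0.
Solve for w:
  Using separation of variables w = X(s)T(t):
  Eigenfunctions: sin(ns), n = 1, 2, 3, ...
  General solution: w(s, t) = Σ [A_n cos(2n t) + B_n sin(2n t)] sin(ns)
  From w(s,0) = 2sin(3s) + 2sin(4s): A_3=2, A_4=2. From w_t(s,0) = 0: all B_n = 0.
Hence w(s,t) = 2sin(3s)cos(6t) + 2sin(4s)cos(8t).
Transform back: u(s,t) = exp(-2t)w(s,t).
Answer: u(s, t) = 2exp(-2t)sin(3s)cos(6t) + 2exp(-2t)sin(4s)cos(8t)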